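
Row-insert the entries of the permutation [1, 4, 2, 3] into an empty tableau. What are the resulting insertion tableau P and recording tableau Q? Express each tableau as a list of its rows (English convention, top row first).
P = [[1, 2, 3], [4]], Q = [[1, 2, 4], [3]]

Insert each entry of the permutation into P by Schensted row insertion, recording in Q the position of each new cell.

Insert 1: appended to row 1. P = [[1]].
Insert 4: appended to row 1. P = [[1, 4]].
Insert 2: 2 bumps 4 from row 1; 4 starts row 2. P = [[1, 2], [4]].
Insert 3: appended to row 1. P = [[1, 2, 3], [4]].

So P = [[1, 2, 3], [4]], Q = [[1, 2, 4], [3]].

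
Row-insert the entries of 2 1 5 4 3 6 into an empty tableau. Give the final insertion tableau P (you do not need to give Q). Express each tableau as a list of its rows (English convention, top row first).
P = [[1, 3, 6], [2, 4], [5]]

Insert 2: appended to row 1. P = [[2]].
Insert 1: 1 bumps 2 from row 1; 2 starts row 2. P = [[1], [2]].
Insert 5: appended to row 1. P = [[1, 5], [2]].
Insert 4: 4 bumps 5 from row 1; 5 appends to row 2. P = [[1, 4], [2, 5]].
Insert 3: 3 bumps 4 from row 1; 4 bumps 5 from row 2; 5 starts row 3. P = [[1, 3], [2, 4], [5]].
Insert 6: appended to row 1. P = [[1, 3, 6], [2, 4], [5]].

So P = [[1, 3, 6], [2, 4], [5]].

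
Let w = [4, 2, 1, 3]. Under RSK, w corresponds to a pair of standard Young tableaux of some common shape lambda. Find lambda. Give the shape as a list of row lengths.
RSK row insertion gives P = [[1, 3], [2], [4]], which has shape [2, 1, 1].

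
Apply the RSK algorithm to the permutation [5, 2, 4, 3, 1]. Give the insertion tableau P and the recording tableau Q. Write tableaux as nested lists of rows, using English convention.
Insert each entry of the permutation into P by Schensted row insertion, recording in Q the position of each new cell.

After inserting 5: P = [[5]].
After inserting 2: P = [[2], [5]].
After inserting 4: P = [[2, 4], [5]].
After inserting 3: P = [[2, 3], [4], [5]].
After inserting 1: P = [[1, 3], [2], [4], [5]].

So P = [[1, 3], [2], [4], [5]], Q = [[1, 3], [2], [4], [5]].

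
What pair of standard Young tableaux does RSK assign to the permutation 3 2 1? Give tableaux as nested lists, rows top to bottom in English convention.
Insert each entry of the permutation into P by Schensted row insertion, recording in Q the position of each new cell.

Insert 3: appended to row 1. P = [[3]].
Insert 2: 2 bumps 3 from row 1; 3 starts row 2. P = [[2], [3]].
Insert 1: 1 bumps 2 from row 1; 2 bumps 3 from row 2; 3 starts row 3. P = [[1], [2], [3]].

So P = [[1], [2], [3]], Q = [[1], [2], [3]].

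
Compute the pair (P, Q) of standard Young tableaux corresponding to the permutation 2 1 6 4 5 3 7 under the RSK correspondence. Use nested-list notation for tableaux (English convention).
P = [[1, 3, 5, 7], [2, 4], [6]], Q = [[1, 3, 5, 7], [2, 4], [6]]

Insert each entry of the permutation into P by Schensted row insertion, recording in Q the position of each new cell.

Insert 2: appended to row 1. P = [[2]], Q = [[1]].
Insert 1: 1 bumps 2 from row 1; 2 starts row 2. P = [[1], [2]], Q = [[1], [2]].
Insert 6: appended to row 1. P = [[1, 6], [2]], Q = [[1, 3], [2]].
Insert 4: 4 bumps 6 from row 1; 6 appends to row 2. P = [[1, 4], [2, 6]], Q = [[1, 3], [2, 4]].
Insert 5: appended to row 1. P = [[1, 4, 5], [2, 6]], Q = [[1, 3, 5], [2, 4]].
Insert 3: 3 bumps 4 from row 1; 4 bumps 6 from row 2; 6 starts row 3. P = [[1, 3, 5], [2, 4], [6]], Q = [[1, 3, 5], [2, 4], [6]].
Insert 7: appended to row 1. P = [[1, 3, 5, 7], [2, 4], [6]], Q = [[1, 3, 5, 7], [2, 4], [6]].

So P = [[1, 3, 5, 7], [2, 4], [6]], Q = [[1, 3, 5, 7], [2, 4], [6]].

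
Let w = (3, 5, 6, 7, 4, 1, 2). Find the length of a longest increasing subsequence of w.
4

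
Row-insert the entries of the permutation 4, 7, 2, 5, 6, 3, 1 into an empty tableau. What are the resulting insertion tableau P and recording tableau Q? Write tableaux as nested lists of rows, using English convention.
P = [[1, 3, 6], [2, 5], [4], [7]], Q = [[1, 2, 5], [3, 4], [6], [7]]

Insert each entry of the permutation into P by Schensted row insertion, recording in Q the position of each new cell.

Insert 4: appended to row 1. P = [[4]].
Insert 7: appended to row 1. P = [[4, 7]].
Insert 2: 2 bumps 4 from row 1; 4 starts row 2. P = [[2, 7], [4]].
Insert 5: 5 bumps 7 from row 1; 7 appends to row 2. P = [[2, 5], [4, 7]].
Insert 6: appended to row 1. P = [[2, 5, 6], [4, 7]].
Insert 3: 3 bumps 5 from row 1; 5 bumps 7 from row 2; 7 starts row 3. P = [[2, 3, 6], [4, 5], [7]].
Insert 1: 1 bumps 2 from row 1; 2 bumps 4 from row 2; 4 bumps 7 from row 3; 7 starts row 4. P = [[1, 3, 6], [2, 5], [4], [7]].

So P = [[1, 3, 6], [2, 5], [4], [7]], Q = [[1, 2, 5], [3, 4], [6], [7]].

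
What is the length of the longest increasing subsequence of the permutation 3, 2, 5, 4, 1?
2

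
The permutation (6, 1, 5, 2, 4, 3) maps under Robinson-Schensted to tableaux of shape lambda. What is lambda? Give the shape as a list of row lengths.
[3, 1, 1, 1]

RSK row insertion gives P = [[1, 2, 3], [4], [5], [6]], which has shape [3, 1, 1, 1].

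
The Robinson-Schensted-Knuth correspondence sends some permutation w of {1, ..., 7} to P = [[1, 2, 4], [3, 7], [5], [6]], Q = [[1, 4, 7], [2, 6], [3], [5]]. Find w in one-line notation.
6 5 3 7 1 2 4

Reverse RSK: for i = n, n-1, ..., 1, locate i in Q, remove the corresponding corner cell from P, and reverse-bump its entry up through P; the value ejected from row 1 is w(i).

So w = 6 5 3 7 1 2 4.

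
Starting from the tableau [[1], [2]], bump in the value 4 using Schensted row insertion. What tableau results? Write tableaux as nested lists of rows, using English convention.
[[1, 4], [2]]

4 is larger than every entry of row 1, so it is appended to row 1. The new tableau is [[1, 4], [2]].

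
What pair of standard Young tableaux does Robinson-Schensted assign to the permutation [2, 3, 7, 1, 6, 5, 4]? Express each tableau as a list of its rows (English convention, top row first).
P = [[1, 3, 4], [2, 5], [6], [7]], Q = [[1, 2, 3], [4, 5], [6], [7]]

Insert each entry of the permutation into P by Schensted row insertion, recording in Q the position of each new cell.

Insert 2: appended to row 1. P = [[2]].
Insert 3: appended to row 1. P = [[2, 3]].
Insert 7: appended to row 1. P = [[2, 3, 7]].
Insert 1: 1 bumps 2 from row 1; 2 starts row 2. P = [[1, 3, 7], [2]].
Insert 6: 6 bumps 7 from row 1; 7 appends to row 2. P = [[1, 3, 6], [2, 7]].
Insert 5: 5 bumps 6 from row 1; 6 bumps 7 from row 2; 7 starts row 3. P = [[1, 3, 5], [2, 6], [7]].
Insert 4: 4 bumps 5 from row 1; 5 bumps 6 from row 2; 6 bumps 7 from row 3; 7 starts row 4. P = [[1, 3, 4], [2, 5], [6], [7]].

So P = [[1, 3, 4], [2, 5], [6], [7]], Q = [[1, 2, 3], [4, 5], [6], [7]].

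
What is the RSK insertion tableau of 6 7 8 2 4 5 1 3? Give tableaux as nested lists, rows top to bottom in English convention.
Insert 6: appended to row 1. P = [[6]].
Insert 7: appended to row 1. P = [[6, 7]].
Insert 8: appended to row 1. P = [[6, 7, 8]].
Insert 2: 2 bumps 6 from row 1; 6 starts row 2. P = [[2, 7, 8], [6]].
Insert 4: 4 bumps 7 from row 1; 7 appends to row 2. P = [[2, 4, 8], [6, 7]].
Insert 5: 5 bumps 8 from row 1; 8 appends to row 2. P = [[2, 4, 5], [6, 7, 8]].
Insert 1: 1 bumps 2 from row 1; 2 bumps 6 from row 2; 6 starts row 3. P = [[1, 4, 5], [2, 7, 8], [6]].
Insert 3: 3 bumps 4 from row 1; 4 bumps 7 from row 2; 7 appends to row 3. P = [[1, 3, 5], [2, 4, 8], [6, 7]].

So P = [[1, 3, 5], [2, 4, 8], [6, 7]].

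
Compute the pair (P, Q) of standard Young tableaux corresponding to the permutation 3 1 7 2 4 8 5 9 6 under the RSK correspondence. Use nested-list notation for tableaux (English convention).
Insert each entry of the permutation into P by Schensted row insertion, recording in Q the position of each new cell.

Insert 3: appended to row 1. P = [[3]], Q = [[1]].
Insert 1: 1 bumps 3 from row 1; 3 starts row 2. P = [[1], [3]], Q = [[1], [2]].
Insert 7: appended to row 1. P = [[1, 7], [3]], Q = [[1, 3], [2]].
Insert 2: 2 bumps 7 from row 1; 7 appends to row 2. P = [[1, 2], [3, 7]], Q = [[1, 3], [2, 4]].
Insert 4: appended to row 1. P = [[1, 2, 4], [3, 7]], Q = [[1, 3, 5], [2, 4]].
Insert 8: appended to row 1. P = [[1, 2, 4, 8], [3, 7]], Q = [[1, 3, 5, 6], [2, 4]].
Insert 5: 5 bumps 8 from row 1; 8 appends to row 2. P = [[1, 2, 4, 5], [3, 7, 8]], Q = [[1, 3, 5, 6], [2, 4, 7]].
Insert 9: appended to row 1. P = [[1, 2, 4, 5, 9], [3, 7, 8]], Q = [[1, 3, 5, 6, 8], [2, 4, 7]].
Insert 6: 6 bumps 9 from row 1; 9 appends to row 2. P = [[1, 2, 4, 5, 6], [3, 7, 8, 9]], Q = [[1, 3, 5, 6, 8], [2, 4, 7, 9]].

So P = [[1, 2, 4, 5, 6], [3, 7, 8, 9]], Q = [[1, 3, 5, 6, 8], [2, 4, 7, 9]].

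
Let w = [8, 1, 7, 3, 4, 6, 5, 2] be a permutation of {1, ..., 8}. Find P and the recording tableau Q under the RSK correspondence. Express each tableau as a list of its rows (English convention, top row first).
P = [[1, 2, 4, 5], [3], [6], [7], [8]], Q = [[1, 3, 5, 6], [2], [4], [7], [8]]

Insert each entry of the permutation into P by Schensted row insertion, recording in Q the position of each new cell.

Insert 8: appended to row 1. P = [[8]], Q = [[1]].
Insert 1: 1 bumps 8 from row 1; 8 starts row 2. P = [[1], [8]], Q = [[1], [2]].
Insert 7: appended to row 1. P = [[1, 7], [8]], Q = [[1, 3], [2]].
Insert 3: 3 bumps 7 from row 1; 7 bumps 8 from row 2; 8 starts row 3. P = [[1, 3], [7], [8]], Q = [[1, 3], [2], [4]].
Insert 4: appended to row 1. P = [[1, 3, 4], [7], [8]], Q = [[1, 3, 5], [2], [4]].
Insert 6: appended to row 1. P = [[1, 3, 4, 6], [7], [8]], Q = [[1, 3, 5, 6], [2], [4]].
Insert 5: 5 bumps 6 from row 1; 6 bumps 7 from row 2; 7 bumps 8 from row 3; 8 starts row 4. P = [[1, 3, 4, 5], [6], [7], [8]], Q = [[1, 3, 5, 6], [2], [4], [7]].
Insert 2: 2 bumps 3 from row 1; 3 bumps 6 from row 2; 6 bumps 7 from row 3; 7 bumps 8 from row 4; 8 starts row 5. P = [[1, 2, 4, 5], [3], [6], [7], [8]], Q = [[1, 3, 5, 6], [2], [4], [7], [8]].

So P = [[1, 2, 4, 5], [3], [6], [7], [8]], Q = [[1, 3, 5, 6], [2], [4], [7], [8]].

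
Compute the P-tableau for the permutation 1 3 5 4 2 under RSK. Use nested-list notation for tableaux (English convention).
After inserting 1: P = [[1]].
After inserting 3: P = [[1, 3]].
After inserting 5: P = [[1, 3, 5]].
After inserting 4: P = [[1, 3, 4], [5]].
After inserting 2: P = [[1, 2, 4], [3], [5]].

So P = [[1, 2, 4], [3], [5]].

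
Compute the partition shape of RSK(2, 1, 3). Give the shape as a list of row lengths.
[2, 1]

Row-insert each entry into an empty tableau.

After inserting 2: P = [[2]].
After inserting 1: P = [[1], [2]].
After inserting 3: P = [[1, 3], [2]].

The final insertion tableau P = [[1, 3], [2]] has shape [2, 1].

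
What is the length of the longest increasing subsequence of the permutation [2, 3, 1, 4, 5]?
4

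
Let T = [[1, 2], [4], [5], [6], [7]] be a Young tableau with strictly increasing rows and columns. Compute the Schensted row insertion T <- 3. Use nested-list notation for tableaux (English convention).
[[1, 2, 3], [4], [5], [6], [7]]

3 is larger than every entry of row 1, so it is appended to row 1. The new tableau is [[1, 2, 3], [4], [5], [6], [7]].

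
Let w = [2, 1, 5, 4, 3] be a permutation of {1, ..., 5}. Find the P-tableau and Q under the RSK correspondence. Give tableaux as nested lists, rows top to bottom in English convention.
P = [[1, 3], [2, 4], [5]], Q = [[1, 3], [2, 4], [5]]

Insert each entry of the permutation into P by Schensted row insertion, recording in Q the position of each new cell.

Insert 2: appended to row 1. P = [[2]].
Insert 1: 1 bumps 2 from row 1; 2 starts row 2. P = [[1], [2]].
Insert 5: appended to row 1. P = [[1, 5], [2]].
Insert 4: 4 bumps 5 from row 1; 5 appends to row 2. P = [[1, 4], [2, 5]].
Insert 3: 3 bumps 4 from row 1; 4 bumps 5 from row 2; 5 starts row 3. P = [[1, 3], [2, 4], [5]].

So P = [[1, 3], [2, 4], [5]], Q = [[1, 3], [2, 4], [5]].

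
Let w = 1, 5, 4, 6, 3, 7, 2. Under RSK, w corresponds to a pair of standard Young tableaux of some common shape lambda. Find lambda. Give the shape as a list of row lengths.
[4, 1, 1, 1]

Row-insert each entry into an empty tableau.

After inserting 1: P = [[1]].
After inserting 5: P = [[1, 5]].
After inserting 4: P = [[1, 4], [5]].
After inserting 6: P = [[1, 4, 6], [5]].
After inserting 3: P = [[1, 3, 6], [4], [5]].
After inserting 7: P = [[1, 3, 6, 7], [4], [5]].
After inserting 2: P = [[1, 2, 6, 7], [3], [4], [5]].

The final insertion tableau P = [[1, 2, 6, 7], [3], [4], [5]] has shape [4, 1, 1, 1].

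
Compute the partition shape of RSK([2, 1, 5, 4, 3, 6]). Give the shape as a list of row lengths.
Row-insert each entry into an empty tableau.

After inserting 2: P = [[2]].
After inserting 1: P = [[1], [2]].
After inserting 5: P = [[1, 5], [2]].
After inserting 4: P = [[1, 4], [2, 5]].
After inserting 3: P = [[1, 3], [2, 4], [5]].
After inserting 6: P = [[1, 3, 6], [2, 4], [5]].

The final insertion tableau P = [[1, 3, 6], [2, 4], [5]] has shape [3, 2, 1].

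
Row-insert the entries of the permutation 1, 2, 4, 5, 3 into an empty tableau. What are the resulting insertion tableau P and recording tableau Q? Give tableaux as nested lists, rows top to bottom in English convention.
P = [[1, 2, 3, 5], [4]], Q = [[1, 2, 3, 4], [5]]

Insert each entry of the permutation into P by Schensted row insertion, recording in Q the position of each new cell.

Insert 1: appended to row 1. P = [[1]], Q = [[1]].
Insert 2: appended to row 1. P = [[1, 2]], Q = [[1, 2]].
Insert 4: appended to row 1. P = [[1, 2, 4]], Q = [[1, 2, 3]].
Insert 5: appended to row 1. P = [[1, 2, 4, 5]], Q = [[1, 2, 3, 4]].
Insert 3: 3 bumps 4 from row 1; 4 starts row 2. P = [[1, 2, 3, 5], [4]], Q = [[1, 2, 3, 4], [5]].

So P = [[1, 2, 3, 5], [4]], Q = [[1, 2, 3, 4], [5]].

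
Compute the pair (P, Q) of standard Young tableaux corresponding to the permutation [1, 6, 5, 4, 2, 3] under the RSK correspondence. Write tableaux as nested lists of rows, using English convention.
P = [[1, 2, 3], [4], [5], [6]], Q = [[1, 2, 6], [3], [4], [5]]

Insert each entry of the permutation into P by Schensted row insertion, recording in Q the position of each new cell.

Insert 1: appended to row 1. P = [[1]].
Insert 6: appended to row 1. P = [[1, 6]].
Insert 5: 5 bumps 6 from row 1; 6 starts row 2. P = [[1, 5], [6]].
Insert 4: 4 bumps 5 from row 1; 5 bumps 6 from row 2; 6 starts row 3. P = [[1, 4], [5], [6]].
Insert 2: 2 bumps 4 from row 1; 4 bumps 5 from row 2; 5 bumps 6 from row 3; 6 starts row 4. P = [[1, 2], [4], [5], [6]].
Insert 3: appended to row 1. P = [[1, 2, 3], [4], [5], [6]].

So P = [[1, 2, 3], [4], [5], [6]], Q = [[1, 2, 6], [3], [4], [5]].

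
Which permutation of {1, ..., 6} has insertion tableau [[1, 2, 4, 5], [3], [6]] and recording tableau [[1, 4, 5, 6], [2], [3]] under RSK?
Reverse the RSK construction: for i from n down to 1, find the cell of Q containing i, remove the entry at that cell from P, and reverse-bump it up through P; the value ejected from row 1 is w(i).

Step i=6: Q has 6 at row 1, column 4; remove that cell from P, ejecting 5. So w(6) = 5. P is now [[1, 2, 4], [3], [6]].
Step i=5: Q has 5 at row 1, column 3; remove that cell from P, ejecting 4. So w(5) = 4. P is now [[1, 2], [3], [6]].
Step i=4: Q has 4 at row 1, column 2; remove that cell from P, ejecting 2. So w(4) = 2. P is now [[1], [3], [6]].
Step i=3: Q has 3 at row 3, column 1; remove 6 from row 3 of P and reverse-bump: 6 enters row 2 and ejects 3; 3 enters row 1 and ejects 1. So w(3) = 1. P is now [[3], [6]].
Step i=2: Q has 2 at row 2, column 1; remove 6 from row 2 of P and reverse-bump: 6 enters row 1 and ejects 3. So w(2) = 3. P is now [[6]].
Step i=1: Q has 1 at row 1, column 1; remove that cell from P, ejecting 6. So w(1) = 6. P is now [].

So w = 6 3 1 2 4 5.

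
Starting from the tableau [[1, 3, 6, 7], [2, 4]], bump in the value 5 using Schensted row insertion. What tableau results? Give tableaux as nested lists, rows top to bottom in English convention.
In row 1, 5 replaces 6 (the leftmost entry greater than 5); 6 is bumped to row 2. 6 is appended to row 2. The new tableau is [[1, 3, 5, 7], [2, 4, 6]].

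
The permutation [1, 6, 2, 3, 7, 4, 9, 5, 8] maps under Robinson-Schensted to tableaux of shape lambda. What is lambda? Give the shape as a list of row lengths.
[6, 3]

Row-insert each entry into an empty tableau.

After inserting 1: P = [[1]].
After inserting 6: P = [[1, 6]].
After inserting 2: P = [[1, 2], [6]].
After inserting 3: P = [[1, 2, 3], [6]].
After inserting 7: P = [[1, 2, 3, 7], [6]].
After inserting 4: P = [[1, 2, 3, 4], [6, 7]].
After inserting 9: P = [[1, 2, 3, 4, 9], [6, 7]].
After inserting 5: P = [[1, 2, 3, 4, 5], [6, 7, 9]].
After inserting 8: P = [[1, 2, 3, 4, 5, 8], [6, 7, 9]].

The final insertion tableau P = [[1, 2, 3, 4, 5, 8], [6, 7, 9]] has shape [6, 3].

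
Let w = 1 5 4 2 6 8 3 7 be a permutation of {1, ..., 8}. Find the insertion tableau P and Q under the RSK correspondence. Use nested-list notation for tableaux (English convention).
Insert each entry of the permutation into P by Schensted row insertion, recording in Q the position of each new cell.

Insert 1: appended to row 1. P = [[1]].
Insert 5: appended to row 1. P = [[1, 5]].
Insert 4: 4 bumps 5 from row 1; 5 starts row 2. P = [[1, 4], [5]].
Insert 2: 2 bumps 4 from row 1; 4 bumps 5 from row 2; 5 starts row 3. P = [[1, 2], [4], [5]].
Insert 6: appended to row 1. P = [[1, 2, 6], [4], [5]].
Insert 8: appended to row 1. P = [[1, 2, 6, 8], [4], [5]].
Insert 3: 3 bumps 6 from row 1; 6 appends to row 2. P = [[1, 2, 3, 8], [4, 6], [5]].
Insert 7: 7 bumps 8 from row 1; 8 appends to row 2. P = [[1, 2, 3, 7], [4, 6, 8], [5]].

So P = [[1, 2, 3, 7], [4, 6, 8], [5]], Q = [[1, 2, 5, 6], [3, 7, 8], [4]].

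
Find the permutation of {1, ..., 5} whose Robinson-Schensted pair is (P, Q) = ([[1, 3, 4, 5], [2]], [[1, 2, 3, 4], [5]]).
2 3 4 5 1

Reverse RSK: for i = n, n-1, ..., 1, locate i in Q, remove the corresponding corner cell from P, and reverse-bump its entry up through P; the value ejected from row 1 is w(i).

So w = 2 3 4 5 1.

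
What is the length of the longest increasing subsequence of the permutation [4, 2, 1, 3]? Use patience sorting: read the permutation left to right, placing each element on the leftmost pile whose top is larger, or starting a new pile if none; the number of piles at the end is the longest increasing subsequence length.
2

4: new pile. tops = [4]
2: onto pile 1 (replacing 4). tops = [2]
1: onto pile 1 (replacing 2). tops = [1]
3: new pile. tops = [1, 3]

2 piles, so the longest increasing subsequence has length 2.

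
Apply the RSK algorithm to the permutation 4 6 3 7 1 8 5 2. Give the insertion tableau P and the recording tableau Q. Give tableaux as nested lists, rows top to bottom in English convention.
P = [[1, 2, 7, 8], [3, 5], [4, 6]], Q = [[1, 2, 4, 6], [3, 7], [5, 8]]

Insert each entry of the permutation into P by Schensted row insertion, recording in Q the position of each new cell.

After inserting 4: P = [[4]].
After inserting 6: P = [[4, 6]].
After inserting 3: P = [[3, 6], [4]].
After inserting 7: P = [[3, 6, 7], [4]].
After inserting 1: P = [[1, 6, 7], [3], [4]].
After inserting 8: P = [[1, 6, 7, 8], [3], [4]].
After inserting 5: P = [[1, 5, 7, 8], [3, 6], [4]].
After inserting 2: P = [[1, 2, 7, 8], [3, 5], [4, 6]].

So P = [[1, 2, 7, 8], [3, 5], [4, 6]], Q = [[1, 2, 4, 6], [3, 7], [5, 8]].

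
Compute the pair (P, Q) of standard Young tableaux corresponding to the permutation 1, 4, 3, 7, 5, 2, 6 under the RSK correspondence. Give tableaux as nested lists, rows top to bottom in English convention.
Insert each entry of the permutation into P by Schensted row insertion, recording in Q the position of each new cell.

Insert 1: appended to row 1. P = [[1]], Q = [[1]].
Insert 4: appended to row 1. P = [[1, 4]], Q = [[1, 2]].
Insert 3: 3 bumps 4 from row 1; 4 starts row 2. P = [[1, 3], [4]], Q = [[1, 2], [3]].
Insert 7: appended to row 1. P = [[1, 3, 7], [4]], Q = [[1, 2, 4], [3]].
Insert 5: 5 bumps 7 from row 1; 7 appends to row 2. P = [[1, 3, 5], [4, 7]], Q = [[1, 2, 4], [3, 5]].
Insert 2: 2 bumps 3 from row 1; 3 bumps 4 from row 2; 4 starts row 3. P = [[1, 2, 5], [3, 7], [4]], Q = [[1, 2, 4], [3, 5], [6]].
Insert 6: appended to row 1. P = [[1, 2, 5, 6], [3, 7], [4]], Q = [[1, 2, 4, 7], [3, 5], [6]].

So P = [[1, 2, 5, 6], [3, 7], [4]], Q = [[1, 2, 4, 7], [3, 5], [6]].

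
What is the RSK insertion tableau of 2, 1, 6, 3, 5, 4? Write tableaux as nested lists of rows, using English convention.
P = [[1, 3, 4], [2, 5], [6]]

Insert 2: appended to row 1. P = [[2]].
Insert 1: 1 bumps 2 from row 1; 2 starts row 2. P = [[1], [2]].
Insert 6: appended to row 1. P = [[1, 6], [2]].
Insert 3: 3 bumps 6 from row 1; 6 appends to row 2. P = [[1, 3], [2, 6]].
Insert 5: appended to row 1. P = [[1, 3, 5], [2, 6]].
Insert 4: 4 bumps 5 from row 1; 5 bumps 6 from row 2; 6 starts row 3. P = [[1, 3, 4], [2, 5], [6]].

So P = [[1, 3, 4], [2, 5], [6]].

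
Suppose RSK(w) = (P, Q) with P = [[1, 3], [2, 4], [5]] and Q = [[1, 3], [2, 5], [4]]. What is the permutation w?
Reverse RSK: for i = n, n-1, ..., 1, locate i in Q, remove the corresponding corner cell from P, and reverse-bump its entry up through P; the value ejected from row 1 is w(i).

So w = 5 2 4 1 3.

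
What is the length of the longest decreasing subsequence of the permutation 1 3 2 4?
2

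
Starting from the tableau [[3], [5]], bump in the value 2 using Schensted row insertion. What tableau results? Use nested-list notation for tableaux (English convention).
In row 1, 2 replaces 3 (the leftmost entry greater than 2); 3 is bumped to row 2. In row 2, 3 replaces 5 (the leftmost entry greater than 3); 5 is bumped to row 3. 5 starts a new row 3. The new tableau is [[2], [3], [5]].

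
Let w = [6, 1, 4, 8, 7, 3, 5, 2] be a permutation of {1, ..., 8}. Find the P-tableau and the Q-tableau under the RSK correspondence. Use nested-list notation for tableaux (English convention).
P = [[1, 2, 5], [3, 7], [4, 8], [6]], Q = [[1, 3, 4], [2, 5], [6, 7], [8]]

Insert each entry of the permutation into P by Schensted row insertion, recording in Q the position of each new cell.

Insert 6: appended to row 1. P = [[6]].
Insert 1: 1 bumps 6 from row 1; 6 starts row 2. P = [[1], [6]].
Insert 4: appended to row 1. P = [[1, 4], [6]].
Insert 8: appended to row 1. P = [[1, 4, 8], [6]].
Insert 7: 7 bumps 8 from row 1; 8 appends to row 2. P = [[1, 4, 7], [6, 8]].
Insert 3: 3 bumps 4 from row 1; 4 bumps 6 from row 2; 6 starts row 3. P = [[1, 3, 7], [4, 8], [6]].
Insert 5: 5 bumps 7 from row 1; 7 bumps 8 from row 2; 8 appends to row 3. P = [[1, 3, 5], [4, 7], [6, 8]].
Insert 2: 2 bumps 3 from row 1; 3 bumps 4 from row 2; 4 bumps 6 from row 3; 6 starts row 4. P = [[1, 2, 5], [3, 7], [4, 8], [6]].

So P = [[1, 2, 5], [3, 7], [4, 8], [6]], Q = [[1, 3, 4], [2, 5], [6, 7], [8]].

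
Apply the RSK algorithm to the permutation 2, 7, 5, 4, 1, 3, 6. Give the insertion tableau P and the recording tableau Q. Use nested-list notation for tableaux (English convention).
P = [[1, 3, 6], [2, 4], [5], [7]], Q = [[1, 2, 7], [3, 6], [4], [5]]

Insert each entry of the permutation into P by Schensted row insertion, recording in Q the position of each new cell.

Insert 2: appended to row 1. P = [[2]].
Insert 7: appended to row 1. P = [[2, 7]].
Insert 5: 5 bumps 7 from row 1; 7 starts row 2. P = [[2, 5], [7]].
Insert 4: 4 bumps 5 from row 1; 5 bumps 7 from row 2; 7 starts row 3. P = [[2, 4], [5], [7]].
Insert 1: 1 bumps 2 from row 1; 2 bumps 5 from row 2; 5 bumps 7 from row 3; 7 starts row 4. P = [[1, 4], [2], [5], [7]].
Insert 3: 3 bumps 4 from row 1; 4 appends to row 2. P = [[1, 3], [2, 4], [5], [7]].
Insert 6: appended to row 1. P = [[1, 3, 6], [2, 4], [5], [7]].

So P = [[1, 3, 6], [2, 4], [5], [7]], Q = [[1, 2, 7], [3, 6], [4], [5]].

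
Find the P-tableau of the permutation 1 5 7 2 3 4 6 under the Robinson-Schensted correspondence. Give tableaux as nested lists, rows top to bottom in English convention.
After inserting 1: P = [[1]].
After inserting 5: P = [[1, 5]].
After inserting 7: P = [[1, 5, 7]].
After inserting 2: P = [[1, 2, 7], [5]].
After inserting 3: P = [[1, 2, 3], [5, 7]].
After inserting 4: P = [[1, 2, 3, 4], [5, 7]].
After inserting 6: P = [[1, 2, 3, 4, 6], [5, 7]].

So P = [[1, 2, 3, 4, 6], [5, 7]].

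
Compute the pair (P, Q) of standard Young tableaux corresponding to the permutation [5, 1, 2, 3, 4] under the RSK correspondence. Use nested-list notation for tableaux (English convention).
Insert each entry of the permutation into P by Schensted row insertion, recording in Q the position of each new cell.

Insert 5: appended to row 1. P = [[5]], Q = [[1]].
Insert 1: 1 bumps 5 from row 1; 5 starts row 2. P = [[1], [5]], Q = [[1], [2]].
Insert 2: appended to row 1. P = [[1, 2], [5]], Q = [[1, 3], [2]].
Insert 3: appended to row 1. P = [[1, 2, 3], [5]], Q = [[1, 3, 4], [2]].
Insert 4: appended to row 1. P = [[1, 2, 3, 4], [5]], Q = [[1, 3, 4, 5], [2]].

So P = [[1, 2, 3, 4], [5]], Q = [[1, 3, 4, 5], [2]].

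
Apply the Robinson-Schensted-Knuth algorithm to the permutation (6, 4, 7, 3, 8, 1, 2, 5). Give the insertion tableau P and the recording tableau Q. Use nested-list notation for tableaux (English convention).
P = [[1, 2, 5], [3, 7, 8], [4], [6]], Q = [[1, 3, 5], [2, 7, 8], [4], [6]]

Insert each entry of the permutation into P by Schensted row insertion, recording in Q the position of each new cell.

Insert 6: appended to row 1. P = [[6]], Q = [[1]].
Insert 4: 4 bumps 6 from row 1; 6 starts row 2. P = [[4], [6]], Q = [[1], [2]].
Insert 7: appended to row 1. P = [[4, 7], [6]], Q = [[1, 3], [2]].
Insert 3: 3 bumps 4 from row 1; 4 bumps 6 from row 2; 6 starts row 3. P = [[3, 7], [4], [6]], Q = [[1, 3], [2], [4]].
Insert 8: appended to row 1. P = [[3, 7, 8], [4], [6]], Q = [[1, 3, 5], [2], [4]].
Insert 1: 1 bumps 3 from row 1; 3 bumps 4 from row 2; 4 bumps 6 from row 3; 6 starts row 4. P = [[1, 7, 8], [3], [4], [6]], Q = [[1, 3, 5], [2], [4], [6]].
Insert 2: 2 bumps 7 from row 1; 7 appends to row 2. P = [[1, 2, 8], [3, 7], [4], [6]], Q = [[1, 3, 5], [2, 7], [4], [6]].
Insert 5: 5 bumps 8 from row 1; 8 appends to row 2. P = [[1, 2, 5], [3, 7, 8], [4], [6]], Q = [[1, 3, 5], [2, 7, 8], [4], [6]].

So P = [[1, 2, 5], [3, 7, 8], [4], [6]], Q = [[1, 3, 5], [2, 7, 8], [4], [6]].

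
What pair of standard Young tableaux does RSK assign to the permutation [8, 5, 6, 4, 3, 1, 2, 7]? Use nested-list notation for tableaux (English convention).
P = [[1, 2, 7], [3, 6], [4], [5], [8]], Q = [[1, 3, 8], [2, 7], [4], [5], [6]]

Insert each entry of the permutation into P by Schensted row insertion, recording in Q the position of each new cell.

Insert 8: appended to row 1. P = [[8]].
Insert 5: 5 bumps 8 from row 1; 8 starts row 2. P = [[5], [8]].
Insert 6: appended to row 1. P = [[5, 6], [8]].
Insert 4: 4 bumps 5 from row 1; 5 bumps 8 from row 2; 8 starts row 3. P = [[4, 6], [5], [8]].
Insert 3: 3 bumps 4 from row 1; 4 bumps 5 from row 2; 5 bumps 8 from row 3; 8 starts row 4. P = [[3, 6], [4], [5], [8]].
Insert 1: 1 bumps 3 from row 1; 3 bumps 4 from row 2; 4 bumps 5 from row 3; 5 bumps 8 from row 4; 8 starts row 5. P = [[1, 6], [3], [4], [5], [8]].
Insert 2: 2 bumps 6 from row 1; 6 appends to row 2. P = [[1, 2], [3, 6], [4], [5], [8]].
Insert 7: appended to row 1. P = [[1, 2, 7], [3, 6], [4], [5], [8]].

So P = [[1, 2, 7], [3, 6], [4], [5], [8]], Q = [[1, 3, 8], [2, 7], [4], [5], [6]].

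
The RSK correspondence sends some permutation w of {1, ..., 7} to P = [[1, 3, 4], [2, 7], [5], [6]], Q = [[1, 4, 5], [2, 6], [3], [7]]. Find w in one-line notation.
6 5 2 3 7 4 1

Reverse the RSK construction: for i from n down to 1, find the cell of Q containing i, remove the entry at that cell from P, and reverse-bump it up through P; the value ejected from row 1 is w(i).

Step i=7: Q has 7 at row 4, column 1; remove 6 from row 4 of P and reverse-bump: 6 enters row 3 and ejects 5; 5 enters row 2 and ejects 2; 2 enters row 1 and ejects 1. So w(7) = 1. P is now [[2, 3, 4], [5, 7], [6]].
Step i=6: Q has 6 at row 2, column 2; remove 7 from row 2 of P and reverse-bump: 7 enters row 1 and ejects 4. So w(6) = 4. P is now [[2, 3, 7], [5], [6]].
Step i=5: Q has 5 at row 1, column 3; remove that cell from P, ejecting 7. So w(5) = 7. P is now [[2, 3], [5], [6]].
Step i=4: Q has 4 at row 1, column 2; remove that cell from P, ejecting 3. So w(4) = 3. P is now [[2], [5], [6]].
Step i=3: Q has 3 at row 3, column 1; remove 6 from row 3 of P and reverse-bump: 6 enters row 2 and ejects 5; 5 enters row 1 and ejects 2. So w(3) = 2. P is now [[5], [6]].
Step i=2: Q has 2 at row 2, column 1; remove 6 from row 2 of P and reverse-bump: 6 enters row 1 and ejects 5. So w(2) = 5. P is now [[6]].
Step i=1: Q has 1 at row 1, column 1; remove that cell from P, ejecting 6. So w(1) = 6. P is now [].

So w = 6 5 2 3 7 4 1.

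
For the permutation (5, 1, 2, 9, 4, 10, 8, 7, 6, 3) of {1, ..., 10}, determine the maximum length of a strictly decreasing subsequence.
5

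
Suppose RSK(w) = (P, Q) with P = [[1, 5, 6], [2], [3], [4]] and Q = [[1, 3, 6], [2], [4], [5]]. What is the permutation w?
4 3 5 2 1 6

Reverse the RSK construction: for i from n down to 1, find the cell of Q containing i, remove the entry at that cell from P, and reverse-bump it up through P; the value ejected from row 1 is w(i).

Step i=6: Q has 6 at row 1, column 3; remove that cell from P, ejecting 6. So w(6) = 6. P is now [[1, 5], [2], [3], [4]].
Step i=5: Q has 5 at row 4, column 1; remove 4 from row 4 of P and reverse-bump: 4 enters row 3 and ejects 3; 3 enters row 2 and ejects 2; 2 enters row 1 and ejects 1. So w(5) = 1. P is now [[2, 5], [3], [4]].
Step i=4: Q has 4 at row 3, column 1; remove 4 from row 3 of P and reverse-bump: 4 enters row 2 and ejects 3; 3 enters row 1 and ejects 2. So w(4) = 2. P is now [[3, 5], [4]].
Step i=3: Q has 3 at row 1, column 2; remove that cell from P, ejecting 5. So w(3) = 5. P is now [[3], [4]].
Step i=2: Q has 2 at row 2, column 1; remove 4 from row 2 of P and reverse-bump: 4 enters row 1 and ejects 3. So w(2) = 3. P is now [[4]].
Step i=1: Q has 1 at row 1, column 1; remove that cell from P, ejecting 4. So w(1) = 4. P is now [].

So w = 4 3 5 2 1 6.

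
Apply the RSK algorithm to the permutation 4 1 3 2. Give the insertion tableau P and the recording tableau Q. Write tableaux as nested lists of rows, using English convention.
Insert each entry of the permutation into P by Schensted row insertion, recording in Q the position of each new cell.

Insert 4: appended to row 1. P = [[4]].
Insert 1: 1 bumps 4 from row 1; 4 starts row 2. P = [[1], [4]].
Insert 3: appended to row 1. P = [[1, 3], [4]].
Insert 2: 2 bumps 3 from row 1; 3 bumps 4 from row 2; 4 starts row 3. P = [[1, 2], [3], [4]].

So P = [[1, 2], [3], [4]], Q = [[1, 3], [2], [4]].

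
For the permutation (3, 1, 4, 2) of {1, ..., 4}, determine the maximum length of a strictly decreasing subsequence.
2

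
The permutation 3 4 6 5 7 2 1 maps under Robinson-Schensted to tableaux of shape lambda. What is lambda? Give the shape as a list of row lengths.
[4, 1, 1, 1]

Row-insert each entry into an empty tableau.

After inserting 3: P = [[3]].
After inserting 4: P = [[3, 4]].
After inserting 6: P = [[3, 4, 6]].
After inserting 5: P = [[3, 4, 5], [6]].
After inserting 7: P = [[3, 4, 5, 7], [6]].
After inserting 2: P = [[2, 4, 5, 7], [3], [6]].
After inserting 1: P = [[1, 4, 5, 7], [2], [3], [6]].

The final insertion tableau P = [[1, 4, 5, 7], [2], [3], [6]] has shape [4, 1, 1, 1].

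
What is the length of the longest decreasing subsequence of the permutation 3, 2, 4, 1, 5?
3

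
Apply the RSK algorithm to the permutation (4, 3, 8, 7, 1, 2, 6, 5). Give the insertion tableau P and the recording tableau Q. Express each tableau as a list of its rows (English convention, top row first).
P = [[1, 2, 5], [3, 6], [4, 7], [8]], Q = [[1, 3, 7], [2, 4], [5, 6], [8]]

Insert each entry of the permutation into P by Schensted row insertion, recording in Q the position of each new cell.

Insert 4: appended to row 1. P = [[4]].
Insert 3: 3 bumps 4 from row 1; 4 starts row 2. P = [[3], [4]].
Insert 8: appended to row 1. P = [[3, 8], [4]].
Insert 7: 7 bumps 8 from row 1; 8 appends to row 2. P = [[3, 7], [4, 8]].
Insert 1: 1 bumps 3 from row 1; 3 bumps 4 from row 2; 4 starts row 3. P = [[1, 7], [3, 8], [4]].
Insert 2: 2 bumps 7 from row 1; 7 bumps 8 from row 2; 8 appends to row 3. P = [[1, 2], [3, 7], [4, 8]].
Insert 6: appended to row 1. P = [[1, 2, 6], [3, 7], [4, 8]].
Insert 5: 5 bumps 6 from row 1; 6 bumps 7 from row 2; 7 bumps 8 from row 3; 8 starts row 4. P = [[1, 2, 5], [3, 6], [4, 7], [8]].

So P = [[1, 2, 5], [3, 6], [4, 7], [8]], Q = [[1, 3, 7], [2, 4], [5, 6], [8]].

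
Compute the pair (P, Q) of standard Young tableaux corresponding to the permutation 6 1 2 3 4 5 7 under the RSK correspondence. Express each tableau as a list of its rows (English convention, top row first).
P = [[1, 2, 3, 4, 5, 7], [6]], Q = [[1, 3, 4, 5, 6, 7], [2]]

Insert each entry of the permutation into P by Schensted row insertion, recording in Q the position of each new cell.

Insert 6: appended to row 1. P = [[6]].
Insert 1: 1 bumps 6 from row 1; 6 starts row 2. P = [[1], [6]].
Insert 2: appended to row 1. P = [[1, 2], [6]].
Insert 3: appended to row 1. P = [[1, 2, 3], [6]].
Insert 4: appended to row 1. P = [[1, 2, 3, 4], [6]].
Insert 5: appended to row 1. P = [[1, 2, 3, 4, 5], [6]].
Insert 7: appended to row 1. P = [[1, 2, 3, 4, 5, 7], [6]].

So P = [[1, 2, 3, 4, 5, 7], [6]], Q = [[1, 3, 4, 5, 6, 7], [2]].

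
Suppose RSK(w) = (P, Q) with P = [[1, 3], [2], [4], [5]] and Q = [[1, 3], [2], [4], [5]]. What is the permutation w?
5 2 4 3 1

Reverse the RSK construction: for i from n down to 1, find the cell of Q containing i, remove the entry at that cell from P, and reverse-bump it up through P; the value ejected from row 1 is w(i).

Step i=5: Q has 5 at row 4, column 1; remove 5 from row 4 of P and reverse-bump: 5 enters row 3 and ejects 4; 4 enters row 2 and ejects 2; 2 enters row 1 and ejects 1. So w(5) = 1. P is now [[2, 3], [4], [5]].
Step i=4: Q has 4 at row 3, column 1; remove 5 from row 3 of P and reverse-bump: 5 enters row 2 and ejects 4; 4 enters row 1 and ejects 3. So w(4) = 3. P is now [[2, 4], [5]].
Step i=3: Q has 3 at row 1, column 2; remove that cell from P, ejecting 4. So w(3) = 4. P is now [[2], [5]].
Step i=2: Q has 2 at row 2, column 1; remove 5 from row 2 of P and reverse-bump: 5 enters row 1 and ejects 2. So w(2) = 2. P is now [[5]].
Step i=1: Q has 1 at row 1, column 1; remove that cell from P, ejecting 5. So w(1) = 5. P is now [].

So w = 5 2 4 3 1.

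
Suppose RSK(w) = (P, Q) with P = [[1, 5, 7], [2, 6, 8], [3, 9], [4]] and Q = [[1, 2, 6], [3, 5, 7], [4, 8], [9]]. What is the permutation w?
Reverse RSK: for i = n, n-1, ..., 1, locate i in Q, remove the corresponding corner cell from P, and reverse-bump its entry up through P; the value ejected from row 1 is w(i).

So w = 4 6 3 2 5 9 8 7 1.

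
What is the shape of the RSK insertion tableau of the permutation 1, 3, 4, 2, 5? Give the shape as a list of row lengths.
RSK row insertion gives P = [[1, 2, 4, 5], [3]], which has shape [4, 1].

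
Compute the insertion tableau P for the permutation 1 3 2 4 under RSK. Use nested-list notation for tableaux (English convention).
Insert 1: appended to row 1. P = [[1]].
Insert 3: appended to row 1. P = [[1, 3]].
Insert 2: 2 bumps 3 from row 1; 3 starts row 2. P = [[1, 2], [3]].
Insert 4: appended to row 1. P = [[1, 2, 4], [3]].

So P = [[1, 2, 4], [3]].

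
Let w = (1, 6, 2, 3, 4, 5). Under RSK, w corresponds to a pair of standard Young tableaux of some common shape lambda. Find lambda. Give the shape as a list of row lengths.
[5, 1]

Row-insert each entry into an empty tableau.

After inserting 1: P = [[1]].
After inserting 6: P = [[1, 6]].
After inserting 2: P = [[1, 2], [6]].
After inserting 3: P = [[1, 2, 3], [6]].
After inserting 4: P = [[1, 2, 3, 4], [6]].
After inserting 5: P = [[1, 2, 3, 4, 5], [6]].

The final insertion tableau P = [[1, 2, 3, 4, 5], [6]] has shape [5, 1].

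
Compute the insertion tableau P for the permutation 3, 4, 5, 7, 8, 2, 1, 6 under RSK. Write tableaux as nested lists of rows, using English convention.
Insert 3: appended to row 1. P = [[3]].
Insert 4: appended to row 1. P = [[3, 4]].
Insert 5: appended to row 1. P = [[3, 4, 5]].
Insert 7: appended to row 1. P = [[3, 4, 5, 7]].
Insert 8: appended to row 1. P = [[3, 4, 5, 7, 8]].
Insert 2: 2 bumps 3 from row 1; 3 starts row 2. P = [[2, 4, 5, 7, 8], [3]].
Insert 1: 1 bumps 2 from row 1; 2 bumps 3 from row 2; 3 starts row 3. P = [[1, 4, 5, 7, 8], [2], [3]].
Insert 6: 6 bumps 7 from row 1; 7 appends to row 2. P = [[1, 4, 5, 6, 8], [2, 7], [3]].

So P = [[1, 4, 5, 6, 8], [2, 7], [3]].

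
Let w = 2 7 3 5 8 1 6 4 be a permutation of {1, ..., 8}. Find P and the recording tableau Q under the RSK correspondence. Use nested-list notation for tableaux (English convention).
Insert each entry of the permutation into P by Schensted row insertion, recording in Q the position of each new cell.

After inserting 2: P = [[2]].
After inserting 7: P = [[2, 7]].
After inserting 3: P = [[2, 3], [7]].
After inserting 5: P = [[2, 3, 5], [7]].
After inserting 8: P = [[2, 3, 5, 8], [7]].
After inserting 1: P = [[1, 3, 5, 8], [2], [7]].
After inserting 6: P = [[1, 3, 5, 6], [2, 8], [7]].
After inserting 4: P = [[1, 3, 4, 6], [2, 5], [7, 8]].

So P = [[1, 3, 4, 6], [2, 5], [7, 8]], Q = [[1, 2, 4, 5], [3, 7], [6, 8]].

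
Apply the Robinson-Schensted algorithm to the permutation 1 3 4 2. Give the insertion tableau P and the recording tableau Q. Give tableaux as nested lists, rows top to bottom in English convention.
P = [[1, 2, 4], [3]], Q = [[1, 2, 3], [4]]

Insert each entry of the permutation into P by Schensted row insertion, recording in Q the position of each new cell.

After inserting 1: P = [[1]].
After inserting 3: P = [[1, 3]].
After inserting 4: P = [[1, 3, 4]].
After inserting 2: P = [[1, 2, 4], [3]].

So P = [[1, 2, 4], [3]], Q = [[1, 2, 3], [4]].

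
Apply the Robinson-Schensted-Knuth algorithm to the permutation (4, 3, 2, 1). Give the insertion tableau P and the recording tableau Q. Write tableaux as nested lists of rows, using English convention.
P = [[1], [2], [3], [4]], Q = [[1], [2], [3], [4]]

Insert each entry of the permutation into P by Schensted row insertion, recording in Q the position of each new cell.

Insert 4: appended to row 1. P = [[4]], Q = [[1]].
Insert 3: 3 bumps 4 from row 1; 4 starts row 2. P = [[3], [4]], Q = [[1], [2]].
Insert 2: 2 bumps 3 from row 1; 3 bumps 4 from row 2; 4 starts row 3. P = [[2], [3], [4]], Q = [[1], [2], [3]].
Insert 1: 1 bumps 2 from row 1; 2 bumps 3 from row 2; 3 bumps 4 from row 3; 4 starts row 4. P = [[1], [2], [3], [4]], Q = [[1], [2], [3], [4]].

So P = [[1], [2], [3], [4]], Q = [[1], [2], [3], [4]].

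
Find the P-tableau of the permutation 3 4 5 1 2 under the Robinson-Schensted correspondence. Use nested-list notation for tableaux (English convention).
P = [[1, 2, 5], [3, 4]]

Insert 3: appended to row 1. P = [[3]].
Insert 4: appended to row 1. P = [[3, 4]].
Insert 5: appended to row 1. P = [[3, 4, 5]].
Insert 1: 1 bumps 3 from row 1; 3 starts row 2. P = [[1, 4, 5], [3]].
Insert 2: 2 bumps 4 from row 1; 4 appends to row 2. P = [[1, 2, 5], [3, 4]].

So P = [[1, 2, 5], [3, 4]].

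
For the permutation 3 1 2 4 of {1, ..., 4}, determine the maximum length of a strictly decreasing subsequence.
2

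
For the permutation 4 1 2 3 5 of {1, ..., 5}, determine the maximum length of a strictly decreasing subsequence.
2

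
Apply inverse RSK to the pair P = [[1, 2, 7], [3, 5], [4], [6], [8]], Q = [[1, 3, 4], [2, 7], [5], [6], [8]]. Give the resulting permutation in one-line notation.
8 4 6 7 5 1 3 2

Reverse the RSK construction: for i from n down to 1, find the cell of Q containing i, remove the entry at that cell from P, and reverse-bump it up through P; the value ejected from row 1 is w(i).

Step i=8: Q has 8 at row 5, column 1; remove 8 from row 5 of P and reverse-bump: 8 enters row 4 and ejects 6; 6 enters row 3 and ejects 4; 4 enters row 2 and ejects 3; 3 enters row 1 and ejects 2. So w(8) = 2. P is now [[1, 3, 7], [4, 5], [6], [8]].
Step i=7: Q has 7 at row 2, column 2; remove 5 from row 2 of P and reverse-bump: 5 enters row 1 and ejects 3. So w(7) = 3. P is now [[1, 5, 7], [4], [6], [8]].
Step i=6: Q has 6 at row 4, column 1; remove 8 from row 4 of P and reverse-bump: 8 enters row 3 and ejects 6; 6 enters row 2 and ejects 4; 4 enters row 1 and ejects 1. So w(6) = 1. P is now [[4, 5, 7], [6], [8]].
Step i=5: Q has 5 at row 3, column 1; remove 8 from row 3 of P and reverse-bump: 8 enters row 2 and ejects 6; 6 enters row 1 and ejects 5. So w(5) = 5. P is now [[4, 6, 7], [8]].
Step i=4: Q has 4 at row 1, column 3; remove that cell from P, ejecting 7. So w(4) = 7. P is now [[4, 6], [8]].
Step i=3: Q has 3 at row 1, column 2; remove that cell from P, ejecting 6. So w(3) = 6. P is now [[4], [8]].
Step i=2: Q has 2 at row 2, column 1; remove 8 from row 2 of P and reverse-bump: 8 enters row 1 and ejects 4. So w(2) = 4. P is now [[8]].
Step i=1: Q has 1 at row 1, column 1; remove that cell from P, ejecting 8. So w(1) = 8. P is now [].

So w = 8 4 6 7 5 1 3 2.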